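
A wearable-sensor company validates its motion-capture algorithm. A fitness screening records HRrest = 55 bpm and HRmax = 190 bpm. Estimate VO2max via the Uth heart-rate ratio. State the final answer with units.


VO2max = 15.3 * HRmax / HRrest
VO2max = 15.3 * 190 / 55
VO2max = 2907 / 55 = 52.8545 mL/kg/min

52.8545 mL/kg/min


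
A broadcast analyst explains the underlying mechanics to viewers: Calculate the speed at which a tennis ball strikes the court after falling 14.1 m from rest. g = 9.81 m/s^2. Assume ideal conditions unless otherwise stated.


v = sqrt(2 * g * h)
v = sqrt(2 * 9.81 * 14.1)
v = sqrt(276.642) = 16.6326 m/s

16.6326 m/s


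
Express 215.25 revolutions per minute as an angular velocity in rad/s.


omega = RPM * 2 * pi / 60
omega = 215.25 * 2 * 3.14159 / 60
omega = 1352.4556 / 60 = 22.5409 rad/s

22.5409 rad/s


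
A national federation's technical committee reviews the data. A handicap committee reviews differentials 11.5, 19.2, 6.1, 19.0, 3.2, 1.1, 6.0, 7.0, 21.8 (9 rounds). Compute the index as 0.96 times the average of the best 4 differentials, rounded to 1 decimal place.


All differentials: 11.5, 19.2, 6.1, 19.0, 3.2, 1.1, 6.0, 7.0, 21.8
Sorted: 1.1, 3.2, 6.0, 6.1, 7.0, 11.5, 19.0, 19.2, 21.8
Best 4: 1.1, 3.2, 6.0, 6.1
Average of best = 16.4 / 4 = 4.1
Raw index = 4.1 * 0.96 = 3.936
Handicap index = round(3.936, 1) = 3.9

3.9


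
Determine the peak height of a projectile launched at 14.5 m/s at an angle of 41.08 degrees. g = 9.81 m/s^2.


H = (v*sin(theta))^2 / (2*g)
vy = v*sin(theta) = 14.5 * sin(41.08 deg) = 9.5281 m/s
H = vy^2 / (2*g) = 90.7852 / (2*9.81)
H = 90.7852 / 19.62 = 4.6272 m

4.6272 m


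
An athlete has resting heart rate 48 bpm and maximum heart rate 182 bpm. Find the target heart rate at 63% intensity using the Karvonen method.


Target = HRrest + pct*(HRmax - HRrest)
Heart rate reserve = HRmax - HRrest = 182 - 48 = 134 bpm
Fraction = 63% = 0.63
Target = 48 + 0.63 * 134
Target = 48 + 84.42 = 132.42 bpm

132.42 bpm


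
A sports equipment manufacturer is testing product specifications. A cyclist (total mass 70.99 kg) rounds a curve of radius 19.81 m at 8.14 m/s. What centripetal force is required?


Fc = m * v^2 / r
v^2 = 8.14^2 = 66.2596
Fc = 70.99 * 66.2596 / 19.81
Fc = 4703.769 / 19.81 = 237.4442 N

237.4442 N


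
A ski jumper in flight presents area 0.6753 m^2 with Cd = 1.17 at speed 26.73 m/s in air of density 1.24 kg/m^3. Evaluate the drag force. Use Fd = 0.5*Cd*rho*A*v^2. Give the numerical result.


Fd = 0.5 * Cd * rho * A * v^2
Fd = 0.5 * 1.17 * 1.24 * 0.6753 * 26.73^2
v^2 = 714.4929
Fd = 0.5 * 1.17 * 1.24 * 0.6753 * 714.4929 = 350.0034 N

350.0034 N


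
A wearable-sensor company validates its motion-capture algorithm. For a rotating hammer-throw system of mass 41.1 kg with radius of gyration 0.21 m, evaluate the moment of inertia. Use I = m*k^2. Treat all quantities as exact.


I = m * k^2
I = 41.1 * 0.21^2
I = 41.1 * 0.0441 = 1.8125 kg*m^2

1.8125 kg*m^2


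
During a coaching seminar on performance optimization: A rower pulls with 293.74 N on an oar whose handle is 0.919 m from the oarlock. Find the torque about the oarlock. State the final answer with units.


tau = F * d
tau = 293.74 * 0.919
tau = 269.9471 N*m

269.9471 N*m


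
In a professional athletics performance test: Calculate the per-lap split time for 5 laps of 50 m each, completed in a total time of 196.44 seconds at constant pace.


Split time = total_time / n_laps = 196.44 / 5
Split time = 39.288 s per lap

39.288 s


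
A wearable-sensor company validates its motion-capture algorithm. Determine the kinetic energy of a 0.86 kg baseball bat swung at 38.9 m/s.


KE = 0.5 * m * v^2
KE = 0.5 * 0.86 * 38.9^2
KE = 0.5 * 0.86 * 1513.21 = 650.6803 J

650.6803 J


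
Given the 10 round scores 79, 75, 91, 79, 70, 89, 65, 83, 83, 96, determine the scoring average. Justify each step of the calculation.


Average = sum / n
Sum = 810
Average = 810 / 10 = 81

81


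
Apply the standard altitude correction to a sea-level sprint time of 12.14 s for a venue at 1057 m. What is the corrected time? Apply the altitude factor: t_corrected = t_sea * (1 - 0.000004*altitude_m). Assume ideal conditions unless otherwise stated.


Correction factor = 1 - 0.000004 * 1057 = 0.995772
t_corrected = t_sea * factor = 12.14 * 0.995772
t_corrected = 12.0887 s

12.0887 s


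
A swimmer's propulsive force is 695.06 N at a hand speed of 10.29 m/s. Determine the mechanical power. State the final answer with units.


P = F * v
P = 695.06 * 10.29
P = 7152.1674 W

7152.1674 W


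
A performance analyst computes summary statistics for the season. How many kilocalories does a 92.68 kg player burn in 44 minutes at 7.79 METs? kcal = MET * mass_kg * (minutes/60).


kcal = MET * mass * time_hr
Convert time: 44 min = 0.7333 hr
kcal = 7.79 * 92.68 * 0.7333
kcal = 529.4499 kcal

529.4499 kcal


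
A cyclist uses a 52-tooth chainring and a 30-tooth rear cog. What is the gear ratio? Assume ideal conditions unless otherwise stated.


GR = front_teeth / rear_teeth
GR = 52 / 30
GR = 1.7333

1.7333


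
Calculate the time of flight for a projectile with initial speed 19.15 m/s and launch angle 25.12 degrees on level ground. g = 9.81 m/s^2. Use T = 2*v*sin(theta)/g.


T = 2*v*sin(theta)/g
sin(theta) = sin(25.12 deg) = 0.4245
T = 2*19.15*0.4245 / 9.81
T = 16.2589 / 9.81 = 1.6574 s

1.6574 s


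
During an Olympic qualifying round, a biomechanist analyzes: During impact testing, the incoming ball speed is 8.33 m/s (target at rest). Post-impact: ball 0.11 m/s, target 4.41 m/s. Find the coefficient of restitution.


e = (v2_after - v1_after) / (v1_before - v2_before)
Numerator = 4.41 - 0.11 = 4.3
Denominator = 8.33 - 0 = 8.33
e = 4.3 / 8.33 = 0.5162

0.5162


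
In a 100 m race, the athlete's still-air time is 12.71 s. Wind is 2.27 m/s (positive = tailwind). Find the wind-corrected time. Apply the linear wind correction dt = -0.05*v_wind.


dt = -0.05 * v_wind = -0.05 * 2.27 = -0.1135 s
t_corrected = t_still + dt = 12.71 + (-0.1135)
t_corrected = 12.5965 s

12.5965 s


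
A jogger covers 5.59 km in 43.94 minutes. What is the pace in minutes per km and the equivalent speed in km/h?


Pace = time / distance = 43.94 min / 5.59 km = 7.8605 min/km
Speed = distance / time_in_hours = 5.59 / 0.7323 hr
Speed = 7.6331 km/h

7.8605 min/km, 7.6331 km/h


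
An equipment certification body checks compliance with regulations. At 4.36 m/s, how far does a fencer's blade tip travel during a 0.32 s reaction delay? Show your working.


d = v * t
d = 4.36 * 0.32
d = 1.3952 m

1.3952 m


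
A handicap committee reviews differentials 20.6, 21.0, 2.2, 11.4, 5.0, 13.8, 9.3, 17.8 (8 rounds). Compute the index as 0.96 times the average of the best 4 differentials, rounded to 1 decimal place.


All differentials: 20.6, 21.0, 2.2, 11.4, 5.0, 13.8, 9.3, 17.8
Sorted: 2.2, 5.0, 9.3, 11.4, 13.8, 17.8, 20.6, 21.0
Best 4: 2.2, 5.0, 9.3, 11.4
Average of best = 27.9 / 4 = 6.975
Raw index = 6.975 * 0.96 = 6.696
Handicap index = round(6.696, 1) = 6.7

6.7


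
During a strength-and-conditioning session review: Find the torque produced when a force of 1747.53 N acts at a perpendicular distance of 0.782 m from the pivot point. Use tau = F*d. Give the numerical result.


tau = F * d
tau = 1747.53 * 0.782
tau = 1366.5685 N*m

1366.5685 N*m


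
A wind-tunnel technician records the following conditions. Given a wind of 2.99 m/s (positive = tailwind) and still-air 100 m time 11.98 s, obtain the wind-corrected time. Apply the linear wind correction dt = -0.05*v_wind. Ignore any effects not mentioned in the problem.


dt = -0.05 * v_wind = -0.05 * 2.99 = -0.1495 s
t_corrected = t_still + dt = 11.98 + (-0.1495)
t_corrected = 11.8305 s

11.8305 s


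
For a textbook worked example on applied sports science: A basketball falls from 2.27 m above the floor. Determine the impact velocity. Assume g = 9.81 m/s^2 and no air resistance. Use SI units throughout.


v = sqrt(2 * g * h)
v = sqrt(2 * 9.81 * 2.27)
v = sqrt(44.5374) = 6.6736 m/s

6.6736 m/s


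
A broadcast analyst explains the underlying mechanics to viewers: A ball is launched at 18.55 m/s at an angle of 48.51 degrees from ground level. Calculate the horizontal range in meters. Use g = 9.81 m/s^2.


R = v^2 * sin(2*theta) / g
Convert angle to radians: theta = 48.51 deg = 0.8467 rad
sin(2*theta) = sin(1.6933) = 0.9925
R = 18.55^2 * 0.9925 / 9.81
R = 344.1025 * 0.9925 / 9.81 = 34.8138 m

34.8138 m


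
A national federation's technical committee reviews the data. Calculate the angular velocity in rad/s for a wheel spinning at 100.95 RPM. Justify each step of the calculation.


omega = RPM * 2 * pi / 60
omega = 100.95 * 2 * 3.14159 / 60
omega = 634.2876 / 60 = 10.5715 rad/s

10.5715 rad/s


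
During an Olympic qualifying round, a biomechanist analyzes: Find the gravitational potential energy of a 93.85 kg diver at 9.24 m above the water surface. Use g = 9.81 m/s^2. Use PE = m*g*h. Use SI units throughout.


PE = m * g * h
PE = 93.85 * 9.81 * 9.24
PE = 920.6685 * 9.24 = 8506.9769 J

8506.9769 J


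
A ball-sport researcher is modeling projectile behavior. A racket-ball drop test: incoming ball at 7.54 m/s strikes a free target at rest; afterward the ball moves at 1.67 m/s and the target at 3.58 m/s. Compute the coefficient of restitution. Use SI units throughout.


e = (v2_after - v1_after) / (v1_before - v2_before)
Numerator = 3.58 - 1.67 = 1.91
Denominator = 7.54 - 0 = 7.54
e = 1.91 / 7.54 = 0.2533

0.2533


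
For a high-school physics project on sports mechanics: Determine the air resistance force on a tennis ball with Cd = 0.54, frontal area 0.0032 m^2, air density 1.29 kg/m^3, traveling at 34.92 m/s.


Fd = 0.5 * Cd * rho * A * v^2
Fd = 0.5 * 0.54 * 1.29 * 0.0032 * 34.92^2
v^2 = 1219.4064
Fd = 0.5 * 0.54 * 1.29 * 0.0032 * 1219.4064 = 1.3591 N

1.3591 N


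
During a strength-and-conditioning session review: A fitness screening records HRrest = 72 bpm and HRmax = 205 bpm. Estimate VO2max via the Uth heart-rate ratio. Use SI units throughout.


VO2max = 15.3 * HRmax / HRrest
VO2max = 15.3 * 205 / 72
VO2max = 3136.5 / 72 = 43.5625 mL/kg/min

43.5625 mL/kg/min


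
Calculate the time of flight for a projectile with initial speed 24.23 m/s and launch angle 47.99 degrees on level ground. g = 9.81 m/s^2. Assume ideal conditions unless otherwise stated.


T = 2*v*sin(theta)/g
sin(theta) = sin(47.99 deg) = 0.743
T = 2*24.23*0.743 / 9.81
T = 36.0071 / 9.81 = 3.6705 s

3.6705 s


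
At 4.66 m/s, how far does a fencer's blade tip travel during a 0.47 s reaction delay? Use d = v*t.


d = v * t
d = 4.66 * 0.47
d = 2.1902 m

2.1902 m


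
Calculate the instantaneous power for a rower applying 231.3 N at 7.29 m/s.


P = F * v
P = 231.3 * 7.29
P = 1686.177 W

1686.177 W


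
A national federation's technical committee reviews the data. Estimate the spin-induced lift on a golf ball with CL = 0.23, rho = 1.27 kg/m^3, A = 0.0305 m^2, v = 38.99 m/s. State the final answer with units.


FM = 0.5 * CL * rho * A * v^2
FM = 0.5 * 0.23 * 1.27 * 0.0305 * 38.99^2
v^2 = 1520.2201
FM = 0.5 * 0.23 * 1.27 * 0.0305 * 1520.2201 = 6.7719 N

6.7719 N


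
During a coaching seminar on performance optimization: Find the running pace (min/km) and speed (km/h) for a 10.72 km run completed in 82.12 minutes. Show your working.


Pace = time / distance = 82.12 min / 10.72 km = 7.6604 min/km
Speed = distance / time_in_hours = 10.72 / 1.3687 hr
Speed = 7.8324 km/h

7.6604 min/km, 7.8324 km/h


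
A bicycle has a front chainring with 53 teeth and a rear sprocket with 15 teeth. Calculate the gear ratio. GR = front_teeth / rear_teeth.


GR = front_teeth / rear_teeth
GR = 53 / 15
GR = 3.5333

3.5333


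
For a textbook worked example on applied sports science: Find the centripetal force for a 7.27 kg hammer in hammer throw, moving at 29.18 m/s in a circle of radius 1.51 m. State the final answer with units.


Fc = m * v^2 / r
v^2 = 29.18^2 = 851.4724
Fc = 7.27 * 851.4724 / 1.51
Fc = 6190.2043 / 1.51 = 4099.4731 N

4099.4731 N


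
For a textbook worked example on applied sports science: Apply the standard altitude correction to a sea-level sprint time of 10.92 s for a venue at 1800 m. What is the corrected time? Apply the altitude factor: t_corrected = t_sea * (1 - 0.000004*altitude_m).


Correction factor = 1 - 0.000004 * 1800 = 0.9928
t_corrected = t_sea * factor = 10.92 * 0.9928
t_corrected = 10.8414 s

10.8414 s


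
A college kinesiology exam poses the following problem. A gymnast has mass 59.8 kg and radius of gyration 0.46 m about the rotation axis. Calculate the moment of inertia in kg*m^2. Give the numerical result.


I = m * k^2
I = 59.8 * 0.46^2
I = 59.8 * 0.2116 = 12.6537 kg*m^2

12.6537 kg*m^2


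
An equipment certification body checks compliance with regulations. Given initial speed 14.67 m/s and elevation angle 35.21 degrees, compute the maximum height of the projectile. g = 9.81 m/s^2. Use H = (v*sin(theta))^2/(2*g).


H = (v*sin(theta))^2 / (2*g)
vy = v*sin(theta) = 14.67 * sin(35.21 deg) = 8.4584 m/s
H = vy^2 / (2*g) = 71.5438 / (2*9.81)
H = 71.5438 / 19.62 = 3.6465 m

3.6465 m


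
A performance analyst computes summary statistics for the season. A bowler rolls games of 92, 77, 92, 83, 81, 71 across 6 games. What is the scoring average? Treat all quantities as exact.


Average = sum / n
Sum = 496
Average = 496 / 6 = 82.6667

82.6667


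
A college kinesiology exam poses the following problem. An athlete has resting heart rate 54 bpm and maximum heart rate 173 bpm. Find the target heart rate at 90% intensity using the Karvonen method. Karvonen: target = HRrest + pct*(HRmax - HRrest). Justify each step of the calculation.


Target = HRrest + pct*(HRmax - HRrest)
Heart rate reserve = HRmax - HRrest = 173 - 54 = 119 bpm
Fraction = 90% = 0.9
Target = 54 + 0.9 * 119
Target = 54 + 107.1 = 161.1 bpm

161.1 bpm


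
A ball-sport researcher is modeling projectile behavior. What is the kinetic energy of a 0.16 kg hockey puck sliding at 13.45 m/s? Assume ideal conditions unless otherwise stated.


KE = 0.5 * m * v^2
KE = 0.5 * 0.16 * 13.45^2
KE = 0.5 * 0.16 * 180.9025 = 14.4722 J

14.4722 J


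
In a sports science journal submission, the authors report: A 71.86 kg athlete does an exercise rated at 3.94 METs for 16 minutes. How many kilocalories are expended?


kcal = MET * mass * time_hr
Convert time: 16 min = 0.2667 hr
kcal = 3.94 * 71.86 * 0.2667
kcal = 75.5009 kcal

75.5009 kcal


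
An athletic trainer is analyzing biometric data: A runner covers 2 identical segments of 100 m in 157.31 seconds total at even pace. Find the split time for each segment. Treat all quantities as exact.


Split time = total_time / n_laps = 157.31 / 2
Split time = 78.655 s per lap

78.655 s


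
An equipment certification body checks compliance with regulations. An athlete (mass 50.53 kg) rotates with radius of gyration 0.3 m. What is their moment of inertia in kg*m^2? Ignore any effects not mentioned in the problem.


I = m * k^2
I = 50.53 * 0.3^2
I = 50.53 * 0.09 = 4.5477 kg*m^2

4.5477 kg*m^2


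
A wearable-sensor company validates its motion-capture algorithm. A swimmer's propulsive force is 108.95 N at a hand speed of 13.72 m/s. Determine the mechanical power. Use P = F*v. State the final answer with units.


P = F * v
P = 108.95 * 13.72
P = 1494.794 W

1494.794 W


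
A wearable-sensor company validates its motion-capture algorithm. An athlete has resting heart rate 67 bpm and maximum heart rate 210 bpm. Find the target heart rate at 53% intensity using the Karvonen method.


Target = HRrest + pct*(HRmax - HRrest)
Heart rate reserve = HRmax - HRrest = 210 - 67 = 143 bpm
Fraction = 53% = 0.53
Target = 67 + 0.53 * 143
Target = 67 + 75.79 = 142.79 bpm

142.79 bpm


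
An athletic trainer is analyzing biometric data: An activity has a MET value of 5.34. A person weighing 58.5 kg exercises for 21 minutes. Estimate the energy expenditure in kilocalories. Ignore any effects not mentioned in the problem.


kcal = MET * mass * time_hr
Convert time: 21 min = 0.35 hr
kcal = 5.34 * 58.5 * 0.35
kcal = 109.3365 kcal

109.3365 kcal


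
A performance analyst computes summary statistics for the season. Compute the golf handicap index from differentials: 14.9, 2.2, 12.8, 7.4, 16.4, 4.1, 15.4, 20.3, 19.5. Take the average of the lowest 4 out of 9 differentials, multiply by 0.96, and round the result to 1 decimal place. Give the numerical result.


All differentials: 14.9, 2.2, 12.8, 7.4, 16.4, 4.1, 15.4, 20.3, 19.5
Sorted: 2.2, 4.1, 7.4, 12.8, 14.9, 15.4, 16.4, 19.5, 20.3
Best 4: 2.2, 4.1, 7.4, 12.8
Average of best = 26.5 / 4 = 6.625
Raw index = 6.625 * 0.96 = 6.36
Handicap index = round(6.36, 1) = 6.4

6.4


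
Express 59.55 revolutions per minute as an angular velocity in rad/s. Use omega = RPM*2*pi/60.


omega = RPM * 2 * pi / 60
omega = 59.55 * 2 * 3.14159 / 60
omega = 374.1637 / 60 = 6.2361 rad/s

6.2361 rad/s


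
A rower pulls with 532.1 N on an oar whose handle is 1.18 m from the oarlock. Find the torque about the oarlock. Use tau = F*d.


tau = F * d
tau = 532.1 * 1.18
tau = 627.878 N*m

627.878 N*m


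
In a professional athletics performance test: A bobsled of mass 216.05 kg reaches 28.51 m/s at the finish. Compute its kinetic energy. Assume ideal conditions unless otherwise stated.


KE = 0.5 * m * v^2
KE = 0.5 * 216.05 * 28.51^2
KE = 0.5 * 216.05 * 812.8201 = 87804.8913 J

87804.8913 J


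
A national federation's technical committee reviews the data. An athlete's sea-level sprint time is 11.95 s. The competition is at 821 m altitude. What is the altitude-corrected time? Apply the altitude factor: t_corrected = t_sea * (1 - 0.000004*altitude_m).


Correction factor = 1 - 0.000004 * 821 = 0.996716
t_corrected = t_sea * factor = 11.95 * 0.996716
t_corrected = 11.9108 s

11.9108 s


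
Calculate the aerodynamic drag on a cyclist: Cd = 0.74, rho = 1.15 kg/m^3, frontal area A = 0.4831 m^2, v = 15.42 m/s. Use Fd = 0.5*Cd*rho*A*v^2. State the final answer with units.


Fd = 0.5 * Cd * rho * A * v^2
Fd = 0.5 * 0.74 * 1.15 * 0.4831 * 15.42^2
v^2 = 237.7764
Fd = 0.5 * 0.74 * 1.15 * 0.4831 * 237.7764 = 48.8771 N

48.8771 N


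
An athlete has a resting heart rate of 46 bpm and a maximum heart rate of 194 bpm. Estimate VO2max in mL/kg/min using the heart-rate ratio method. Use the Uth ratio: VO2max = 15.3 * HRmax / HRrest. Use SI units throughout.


VO2max = 15.3 * HRmax / HRrest
VO2max = 15.3 * 194 / 46
VO2max = 2968.2 / 46 = 64.5261 mL/kg/min

64.5261 mL/kg/min


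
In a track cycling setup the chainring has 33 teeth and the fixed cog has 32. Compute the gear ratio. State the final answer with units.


GR = front_teeth / rear_teeth
GR = 33 / 32
GR = 1.0312

1.0312


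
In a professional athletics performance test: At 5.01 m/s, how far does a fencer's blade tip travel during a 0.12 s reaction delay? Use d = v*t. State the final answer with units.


d = v * t
d = 5.01 * 0.12
d = 0.6012 m

0.6012 m


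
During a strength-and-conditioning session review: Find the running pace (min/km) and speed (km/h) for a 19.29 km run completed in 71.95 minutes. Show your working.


Pace = time / distance = 71.95 min / 19.29 km = 3.7299 min/km
Speed = distance / time_in_hours = 19.29 / 1.1992 hr
Speed = 16.0862 km/h

3.7299 min/km, 16.0862 km/h


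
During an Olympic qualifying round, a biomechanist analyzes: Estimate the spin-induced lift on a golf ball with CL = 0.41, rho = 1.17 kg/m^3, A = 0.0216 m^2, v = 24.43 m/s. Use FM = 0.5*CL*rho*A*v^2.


FM = 0.5 * CL * rho * A * v^2
FM = 0.5 * 0.41 * 1.17 * 0.0216 * 24.43^2
v^2 = 596.8249
FM = 0.5 * 0.41 * 1.17 * 0.0216 * 596.8249 = 3.092 N

3.092 N


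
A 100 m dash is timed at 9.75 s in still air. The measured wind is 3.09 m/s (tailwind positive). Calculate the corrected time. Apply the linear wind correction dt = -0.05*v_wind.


dt = -0.05 * v_wind = -0.05 * 3.09 = -0.1545 s
t_corrected = t_still + dt = 9.75 + (-0.1545)
t_corrected = 9.5955 s

9.5955 s


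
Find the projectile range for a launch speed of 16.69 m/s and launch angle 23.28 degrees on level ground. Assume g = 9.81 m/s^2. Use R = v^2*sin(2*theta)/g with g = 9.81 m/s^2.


R = v^2 * sin(2*theta) / g
Convert angle to radians: theta = 23.28 deg = 0.4063 rad
sin(2*theta) = sin(0.8126) = 0.7261
R = 16.69^2 * 0.7261 / 9.81
R = 278.5561 * 0.7261 / 9.81 = 20.6175 m

20.6175 m


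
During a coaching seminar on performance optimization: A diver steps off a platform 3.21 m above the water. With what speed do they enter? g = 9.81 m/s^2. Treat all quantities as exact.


v = sqrt(2 * g * h)
v = sqrt(2 * 9.81 * 3.21)
v = sqrt(62.9802) = 7.936 m/s

7.936 m/s


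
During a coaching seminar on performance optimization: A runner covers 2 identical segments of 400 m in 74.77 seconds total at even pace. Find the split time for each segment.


Split time = total_time / n_laps = 74.77 / 2
Split time = 37.385 s per lap

37.385 s


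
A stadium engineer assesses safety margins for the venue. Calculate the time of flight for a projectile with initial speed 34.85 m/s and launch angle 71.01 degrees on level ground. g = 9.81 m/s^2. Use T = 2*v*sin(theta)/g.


T = 2*v*sin(theta)/g
sin(theta) = sin(71.01 deg) = 0.9456
T = 2*34.85*0.9456 / 9.81
T = 65.9066 / 9.81 = 6.7183 s

6.7183 s


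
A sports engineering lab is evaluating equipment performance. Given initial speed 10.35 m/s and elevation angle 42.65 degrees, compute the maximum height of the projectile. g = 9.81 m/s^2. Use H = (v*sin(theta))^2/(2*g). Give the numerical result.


H = (v*sin(theta))^2 / (2*g)
vy = v*sin(theta) = 10.35 * sin(42.65 deg) = 7.0123 m/s
H = vy^2 / (2*g) = 49.1725 / (2*9.81)
H = 49.1725 / 19.62 = 2.5062 m

2.5062 m


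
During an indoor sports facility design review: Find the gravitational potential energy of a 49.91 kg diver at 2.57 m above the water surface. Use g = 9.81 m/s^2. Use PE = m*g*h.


PE = m * g * h
PE = 49.91 * 9.81 * 2.57
PE = 489.6171 * 2.57 = 1258.3159 J

1258.3159 J


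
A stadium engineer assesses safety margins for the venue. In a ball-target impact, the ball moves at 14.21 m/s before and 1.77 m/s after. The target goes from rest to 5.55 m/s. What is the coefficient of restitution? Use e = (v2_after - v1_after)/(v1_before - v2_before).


e = (v2_after - v1_after) / (v1_before - v2_before)
Numerator = 5.55 - 1.77 = 3.78
Denominator = 14.21 - 0 = 14.21
e = 3.78 / 14.21 = 0.266

0.266


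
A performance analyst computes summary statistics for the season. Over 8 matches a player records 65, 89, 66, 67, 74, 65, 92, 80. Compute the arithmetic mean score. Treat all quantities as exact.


Average = sum / n
Sum = 598
Average = 598 / 8 = 74.75

74.75


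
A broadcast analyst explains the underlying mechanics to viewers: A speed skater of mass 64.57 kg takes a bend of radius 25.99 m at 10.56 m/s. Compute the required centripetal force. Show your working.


Fc = m * v^2 / r
v^2 = 10.56^2 = 111.5136
Fc = 64.57 * 111.5136 / 25.99
Fc = 7200.4332 / 25.99 = 277.0463 N

277.0463 N


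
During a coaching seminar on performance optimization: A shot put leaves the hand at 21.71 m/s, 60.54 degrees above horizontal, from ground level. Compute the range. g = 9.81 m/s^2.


R = v^2 * sin(2*theta) / g
Convert angle to radians: theta = 60.54 deg = 1.0566 rad
sin(2*theta) = sin(2.1132) = 0.8564
R = 21.71^2 * 0.8564 / 9.81
R = 471.3241 * 0.8564 / 9.81 = 41.1482 m

41.1482 m


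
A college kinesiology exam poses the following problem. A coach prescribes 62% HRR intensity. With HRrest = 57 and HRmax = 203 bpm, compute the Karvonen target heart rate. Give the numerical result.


Target = HRrest + pct*(HRmax - HRrest)
Heart rate reserve = HRmax - HRrest = 203 - 57 = 146 bpm
Fraction = 62% = 0.62
Target = 57 + 0.62 * 146
Target = 57 + 90.52 = 147.52 bpm

147.52 bpm


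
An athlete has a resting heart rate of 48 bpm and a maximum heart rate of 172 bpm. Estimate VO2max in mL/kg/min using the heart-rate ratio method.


VO2max = 15.3 * HRmax / HRrest
VO2max = 15.3 * 172 / 48
VO2max = 2631.6 / 48 = 54.825 mL/kg/min

54.825 mL/kg/min


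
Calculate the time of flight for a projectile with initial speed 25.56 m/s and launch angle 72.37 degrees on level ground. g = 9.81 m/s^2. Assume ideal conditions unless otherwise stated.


T = 2*v*sin(theta)/g
sin(theta) = sin(72.37 deg) = 0.953
T = 2*25.56*0.953 / 9.81
T = 48.719 / 9.81 = 4.9663 s

4.9663 s


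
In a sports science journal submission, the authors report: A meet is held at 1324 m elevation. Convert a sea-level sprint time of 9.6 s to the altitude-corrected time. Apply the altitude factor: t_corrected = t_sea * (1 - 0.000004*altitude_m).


Correction factor = 1 - 0.000004 * 1324 = 0.994704
t_corrected = t_sea * factor = 9.6 * 0.994704
t_corrected = 9.5492 s

9.5492 s


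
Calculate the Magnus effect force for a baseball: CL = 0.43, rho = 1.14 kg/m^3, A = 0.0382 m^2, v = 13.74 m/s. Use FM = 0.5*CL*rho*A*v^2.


FM = 0.5 * CL * rho * A * v^2
FM = 0.5 * 0.43 * 1.14 * 0.0382 * 13.74^2
v^2 = 188.7876
FM = 0.5 * 0.43 * 1.14 * 0.0382 * 188.7876 = 1.7676 N

1.7676 N


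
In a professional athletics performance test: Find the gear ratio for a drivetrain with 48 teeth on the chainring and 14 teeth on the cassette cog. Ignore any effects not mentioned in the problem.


GR = front_teeth / rear_teeth
GR = 48 / 14
GR = 3.4286

3.4286


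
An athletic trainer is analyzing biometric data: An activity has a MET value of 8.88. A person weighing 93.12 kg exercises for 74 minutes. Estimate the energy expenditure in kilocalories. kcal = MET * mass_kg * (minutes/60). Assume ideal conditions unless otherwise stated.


kcal = MET * mass * time_hr
Convert time: 74 min = 1.2333 hr
kcal = 8.88 * 93.12 * 1.2333
kcal = 1019.8502 kcal

1019.8502 kcal


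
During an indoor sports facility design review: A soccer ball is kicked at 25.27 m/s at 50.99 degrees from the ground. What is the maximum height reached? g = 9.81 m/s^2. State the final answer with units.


H = (v*sin(theta))^2 / (2*g)
vy = v*sin(theta) = 25.27 * sin(50.99 deg) = 19.6357 m/s
H = vy^2 / (2*g) = 385.5608 / (2*9.81)
H = 385.5608 / 19.62 = 19.6514 m

19.6514 m


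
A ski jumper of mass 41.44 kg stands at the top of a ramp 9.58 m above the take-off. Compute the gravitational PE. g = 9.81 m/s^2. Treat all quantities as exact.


PE = m * g * h
PE = 41.44 * 9.81 * 9.58
PE = 406.5264 * 9.58 = 3894.5229 J

3894.5229 J


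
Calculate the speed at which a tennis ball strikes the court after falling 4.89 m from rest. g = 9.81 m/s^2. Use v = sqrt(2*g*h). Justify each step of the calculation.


v = sqrt(2 * g * h)
v = sqrt(2 * 9.81 * 4.89)
v = sqrt(95.9418) = 9.795 m/s

9.795 m/s


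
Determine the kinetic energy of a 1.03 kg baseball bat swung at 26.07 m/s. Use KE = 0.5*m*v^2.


KE = 0.5 * m * v^2
KE = 0.5 * 1.03 * 26.07^2
KE = 0.5 * 1.03 * 679.6449 = 350.0171 J

350.0171 J


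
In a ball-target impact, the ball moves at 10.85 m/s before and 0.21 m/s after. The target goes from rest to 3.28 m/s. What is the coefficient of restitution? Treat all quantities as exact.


e = (v2_after - v1_after) / (v1_before - v2_before)
Numerator = 3.28 - 0.21 = 3.07
Denominator = 10.85 - 0 = 10.85
e = 3.07 / 10.85 = 0.2829

0.2829


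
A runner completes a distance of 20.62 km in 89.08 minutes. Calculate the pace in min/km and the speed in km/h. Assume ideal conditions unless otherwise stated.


Pace = time / distance = 89.08 min / 20.62 km = 4.3201 min/km
Speed = distance / time_in_hours = 20.62 / 1.4847 hr
Speed = 13.8886 km/h

4.3201 min/km, 13.8886 km/h


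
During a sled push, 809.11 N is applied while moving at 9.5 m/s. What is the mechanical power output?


P = F * v
P = 809.11 * 9.5
P = 7686.545 W

7686.545 W


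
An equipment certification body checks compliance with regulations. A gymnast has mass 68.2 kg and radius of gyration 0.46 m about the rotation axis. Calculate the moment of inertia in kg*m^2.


I = m * k^2
I = 68.2 * 0.46^2
I = 68.2 * 0.2116 = 14.4311 kg*m^2

14.4311 kg*m^2


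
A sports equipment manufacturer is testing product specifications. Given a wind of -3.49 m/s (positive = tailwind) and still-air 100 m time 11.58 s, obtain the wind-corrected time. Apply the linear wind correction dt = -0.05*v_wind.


dt = -0.05 * v_wind = -0.05 * -3.49 = 0.1745 s
t_corrected = t_still + dt = 11.58 + (0.1745)
t_corrected = 11.7545 s

11.7545 s


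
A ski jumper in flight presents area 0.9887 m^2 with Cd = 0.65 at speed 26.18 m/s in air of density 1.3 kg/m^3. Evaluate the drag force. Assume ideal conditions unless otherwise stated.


Fd = 0.5 * Cd * rho * A * v^2
Fd = 0.5 * 0.65 * 1.3 * 0.9887 * 26.18^2
v^2 = 685.3924
Fd = 0.5 * 0.65 * 1.3 * 0.9887 * 685.3924 = 286.3061 N

286.3061 N


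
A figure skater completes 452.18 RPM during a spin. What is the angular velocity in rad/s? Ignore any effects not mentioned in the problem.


omega = RPM * 2 * pi / 60
omega = 452.18 * 2 * 3.14159 / 60
omega = 2841.1307 / 60 = 47.3522 rad/s

47.3522 rad/s


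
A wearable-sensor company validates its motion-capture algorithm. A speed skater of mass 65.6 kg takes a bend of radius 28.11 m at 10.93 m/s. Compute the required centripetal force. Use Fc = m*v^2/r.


Fc = m * v^2 / r
v^2 = 10.93^2 = 119.4649
Fc = 65.6 * 119.4649 / 28.11
Fc = 7836.8974 / 28.11 = 278.7939 N

278.7939 N


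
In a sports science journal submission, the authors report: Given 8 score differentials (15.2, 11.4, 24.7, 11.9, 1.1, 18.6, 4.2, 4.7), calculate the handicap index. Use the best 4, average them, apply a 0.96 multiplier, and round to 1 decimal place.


All differentials: 15.2, 11.4, 24.7, 11.9, 1.1, 18.6, 4.2, 4.7
Sorted: 1.1, 4.2, 4.7, 11.4, 11.9, 15.2, 18.6, 24.7
Best 4: 1.1, 4.2, 4.7, 11.4
Average of best = 21.4 / 4 = 5.35
Raw index = 5.35 * 0.96 = 5.136
Handicap index = round(5.136, 1) = 5.1

5.1


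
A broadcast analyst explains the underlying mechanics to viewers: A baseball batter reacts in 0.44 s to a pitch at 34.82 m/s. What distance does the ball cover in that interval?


d = v * t
d = 34.82 * 0.44
d = 15.3208 m

15.3208 m


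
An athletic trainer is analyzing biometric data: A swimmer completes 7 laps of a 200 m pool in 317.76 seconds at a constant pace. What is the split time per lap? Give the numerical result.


Split time = total_time / n_laps = 317.76 / 7
Split time = 45.3943 s per lap

45.3943 s


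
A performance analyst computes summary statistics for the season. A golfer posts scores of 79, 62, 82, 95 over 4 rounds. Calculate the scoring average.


Average = sum / n
Sum = 318
Average = 318 / 4 = 79.5

79.5


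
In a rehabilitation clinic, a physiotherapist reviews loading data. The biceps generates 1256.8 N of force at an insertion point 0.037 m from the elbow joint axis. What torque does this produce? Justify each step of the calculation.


tau = F * d
tau = 1256.8 * 0.037
tau = 46.5016 N*m

46.5016 N*m


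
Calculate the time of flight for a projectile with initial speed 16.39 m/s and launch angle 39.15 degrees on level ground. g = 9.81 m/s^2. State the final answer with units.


T = 2*v*sin(theta)/g
sin(theta) = sin(39.15 deg) = 0.6314
T = 2*16.39*0.6314 / 9.81
T = 20.6957 / 9.81 = 2.1097 s

2.1097 s


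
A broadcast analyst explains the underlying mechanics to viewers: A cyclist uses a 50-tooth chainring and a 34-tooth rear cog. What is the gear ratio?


GR = front_teeth / rear_teeth
GR = 50 / 34
GR = 1.4706

1.4706


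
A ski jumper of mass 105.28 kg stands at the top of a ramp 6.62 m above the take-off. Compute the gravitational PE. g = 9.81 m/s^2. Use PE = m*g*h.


PE = m * g * h
PE = 105.28 * 9.81 * 6.62
PE = 1032.7968 * 6.62 = 6837.1148 J

6837.1148 J


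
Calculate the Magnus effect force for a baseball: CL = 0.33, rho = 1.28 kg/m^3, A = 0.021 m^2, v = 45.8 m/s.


FM = 0.5 * CL * rho * A * v^2
FM = 0.5 * 0.33 * 1.28 * 0.021 * 45.8^2
v^2 = 2097.64
FM = 0.5 * 0.33 * 1.28 * 0.021 * 2097.64 = 9.3035 N

9.3035 N


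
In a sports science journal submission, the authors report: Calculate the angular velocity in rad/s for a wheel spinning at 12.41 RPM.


omega = RPM * 2 * pi / 60
omega = 12.41 * 2 * 3.14159 / 60
omega = 77.9743 / 60 = 1.2996 rad/s

1.2996 rad/s


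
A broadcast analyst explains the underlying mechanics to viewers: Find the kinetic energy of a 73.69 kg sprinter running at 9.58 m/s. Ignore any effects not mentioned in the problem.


KE = 0.5 * m * v^2
KE = 0.5 * 73.69 * 9.58^2
KE = 0.5 * 73.69 * 91.7764 = 3381.5015 J

3381.5015 J


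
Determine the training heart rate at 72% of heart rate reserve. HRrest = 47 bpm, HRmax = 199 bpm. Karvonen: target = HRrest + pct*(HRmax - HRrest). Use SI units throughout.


Target = HRrest + pct*(HRmax - HRrest)
Heart rate reserve = HRmax - HRrest = 199 - 47 = 152 bpm
Fraction = 72% = 0.72
Target = 47 + 0.72 * 152
Target = 47 + 109.44 = 156.44 bpm

156.44 bpm


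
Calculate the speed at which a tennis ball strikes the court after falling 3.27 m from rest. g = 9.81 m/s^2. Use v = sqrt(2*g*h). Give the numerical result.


v = sqrt(2 * g * h)
v = sqrt(2 * 9.81 * 3.27)
v = sqrt(64.1574) = 8.0098 m/s

8.0098 m/s


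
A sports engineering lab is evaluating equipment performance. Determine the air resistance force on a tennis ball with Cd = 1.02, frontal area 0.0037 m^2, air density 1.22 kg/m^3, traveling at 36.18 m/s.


Fd = 0.5 * Cd * rho * A * v^2
Fd = 0.5 * 1.02 * 1.22 * 0.0037 * 36.18^2
v^2 = 1308.9924
Fd = 0.5 * 1.02 * 1.22 * 0.0037 * 1308.9924 = 3.0135 N

3.0135 N


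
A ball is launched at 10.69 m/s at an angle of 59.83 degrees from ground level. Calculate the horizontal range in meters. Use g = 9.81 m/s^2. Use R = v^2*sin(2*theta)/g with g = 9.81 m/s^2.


R = v^2 * sin(2*theta) / g
Convert angle to radians: theta = 59.83 deg = 1.0442 rad
sin(2*theta) = sin(2.0885) = 0.869
R = 10.69^2 * 0.869 / 9.81
R = 114.2761 * 0.869 / 9.81 = 10.1227 m

10.1227 m


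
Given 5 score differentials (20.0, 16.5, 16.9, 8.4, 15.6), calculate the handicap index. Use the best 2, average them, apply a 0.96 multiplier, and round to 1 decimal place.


All differentials: 20.0, 16.5, 16.9, 8.4, 15.6
Sorted: 8.4, 15.6, 16.5, 16.9, 20.0
Best 2: 8.4, 15.6
Average of best = 24 / 2 = 12
Raw index = 12 * 0.96 = 11.52
Handicap index = round(11.52, 1) = 11.5

11.5


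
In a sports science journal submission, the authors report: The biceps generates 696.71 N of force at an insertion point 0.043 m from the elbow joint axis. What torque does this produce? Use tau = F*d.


tau = F * d
tau = 696.71 * 0.043
tau = 29.9585 N*m

29.9585 N*m


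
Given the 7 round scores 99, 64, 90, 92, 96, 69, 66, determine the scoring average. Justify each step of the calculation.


Average = sum / n
Sum = 576
Average = 576 / 7 = 82.2857

82.2857


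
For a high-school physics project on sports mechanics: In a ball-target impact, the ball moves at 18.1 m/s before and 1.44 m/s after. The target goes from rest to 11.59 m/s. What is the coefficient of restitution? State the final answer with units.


e = (v2_after - v1_after) / (v1_before - v2_before)
Numerator = 11.59 - 1.44 = 10.15
Denominator = 18.1 - 0 = 18.1
e = 10.15 / 18.1 = 0.5608

0.5608


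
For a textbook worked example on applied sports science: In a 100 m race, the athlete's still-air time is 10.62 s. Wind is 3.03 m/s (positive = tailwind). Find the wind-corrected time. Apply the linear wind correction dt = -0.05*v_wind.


dt = -0.05 * v_wind = -0.05 * 3.03 = -0.1515 s
t_corrected = t_still + dt = 10.62 + (-0.1515)
t_corrected = 10.4685 s

10.4685 s


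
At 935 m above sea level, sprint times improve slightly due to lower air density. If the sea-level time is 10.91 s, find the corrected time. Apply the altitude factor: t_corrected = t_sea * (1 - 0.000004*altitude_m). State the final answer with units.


Correction factor = 1 - 0.000004 * 935 = 0.99626
t_corrected = t_sea * factor = 10.91 * 0.99626
t_corrected = 10.8692 s

10.8692 s


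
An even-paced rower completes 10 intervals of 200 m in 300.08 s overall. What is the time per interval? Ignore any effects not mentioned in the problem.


Split time = total_time / n_laps = 300.08 / 10
Split time = 30.008 s per lap

30.008 s


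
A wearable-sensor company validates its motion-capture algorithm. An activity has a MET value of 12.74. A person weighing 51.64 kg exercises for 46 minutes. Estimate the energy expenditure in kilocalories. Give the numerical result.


kcal = MET * mass * time_hr
Convert time: 46 min = 0.7667 hr
kcal = 12.74 * 51.64 * 0.7667
kcal = 504.3851 kcal

504.3851 kcal


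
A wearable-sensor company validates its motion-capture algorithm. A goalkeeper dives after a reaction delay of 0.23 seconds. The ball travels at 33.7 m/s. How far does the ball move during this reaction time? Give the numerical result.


d = v * t
d = 33.7 * 0.23
d = 7.751 m

7.751 m


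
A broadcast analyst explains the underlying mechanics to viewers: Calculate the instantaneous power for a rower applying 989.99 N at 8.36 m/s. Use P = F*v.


P = F * v
P = 989.99 * 8.36
P = 8276.3164 W

8276.3164 W


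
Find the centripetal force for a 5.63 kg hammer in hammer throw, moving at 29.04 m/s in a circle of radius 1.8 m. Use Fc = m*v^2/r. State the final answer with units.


Fc = m * v^2 / r
v^2 = 29.04^2 = 843.3216
Fc = 5.63 * 843.3216 / 1.8
Fc = 4747.9006 / 1.8 = 2637.7226 N

2637.7226 N


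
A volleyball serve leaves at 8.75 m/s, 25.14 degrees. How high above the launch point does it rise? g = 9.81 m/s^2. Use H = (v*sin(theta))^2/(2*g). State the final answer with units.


H = (v*sin(theta))^2 / (2*g)
vy = v*sin(theta) = 8.75 * sin(25.14 deg) = 3.7173 m/s
H = vy^2 / (2*g) = 13.8181 / (2*9.81)
H = 13.8181 / 19.62 = 0.7043 m

0.7043 m


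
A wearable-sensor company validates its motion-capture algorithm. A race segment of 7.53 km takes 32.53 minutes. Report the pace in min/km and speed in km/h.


Pace = time / distance = 32.53 min / 7.53 km = 4.3201 min/km
Speed = distance / time_in_hours = 7.53 / 0.5422 hr
Speed = 13.8887 km/h

4.3201 min/km, 13.8887 km/h


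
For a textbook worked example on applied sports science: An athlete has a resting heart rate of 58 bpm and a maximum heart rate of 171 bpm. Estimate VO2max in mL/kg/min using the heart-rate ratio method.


VO2max = 15.3 * HRmax / HRrest
VO2max = 15.3 * 171 / 58
VO2max = 2616.3 / 58 = 45.1086 mL/kg/min

45.1086 mL/kg/min


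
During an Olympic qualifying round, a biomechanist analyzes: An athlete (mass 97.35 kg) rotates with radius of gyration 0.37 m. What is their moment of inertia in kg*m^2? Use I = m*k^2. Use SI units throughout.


I = m * k^2
I = 97.35 * 0.37^2
I = 97.35 * 0.1369 = 13.3272 kg*m^2

13.3272 kg*m^2


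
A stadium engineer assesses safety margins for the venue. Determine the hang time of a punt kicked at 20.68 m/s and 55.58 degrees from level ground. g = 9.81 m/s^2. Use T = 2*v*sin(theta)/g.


T = 2*v*sin(theta)/g
sin(theta) = sin(55.58 deg) = 0.8249
T = 2*20.68*0.8249 / 9.81
T = 34.1185 / 9.81 = 3.4779 s

3.4779 s


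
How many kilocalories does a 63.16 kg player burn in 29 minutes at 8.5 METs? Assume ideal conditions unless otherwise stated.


kcal = MET * mass * time_hr
Convert time: 29 min = 0.4833 hr
kcal = 8.5 * 63.16 * 0.4833
kcal = 259.4823 kcal

259.4823 kcal


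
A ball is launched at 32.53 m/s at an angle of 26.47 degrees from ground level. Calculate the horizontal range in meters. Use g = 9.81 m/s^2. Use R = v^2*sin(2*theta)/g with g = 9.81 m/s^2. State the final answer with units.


R = v^2 * sin(2*theta) / g
Convert angle to radians: theta = 26.47 deg = 0.462 rad
sin(2*theta) = sin(0.924) = 0.798
R = 32.53^2 * 0.798 / 9.81
R = 1058.2009 * 0.798 / 9.81 = 86.0805 m

86.0805 m
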